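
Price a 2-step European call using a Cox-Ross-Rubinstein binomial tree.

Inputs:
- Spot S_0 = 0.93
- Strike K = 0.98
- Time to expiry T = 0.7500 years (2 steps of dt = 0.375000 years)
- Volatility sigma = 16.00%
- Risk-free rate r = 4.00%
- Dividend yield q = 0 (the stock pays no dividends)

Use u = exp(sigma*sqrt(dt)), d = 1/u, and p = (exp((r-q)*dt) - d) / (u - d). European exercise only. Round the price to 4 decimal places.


Answer: Price = V(0,0) = 0.0448

Derivation:
dt = T/N = 0.375000
u = exp(sigma*sqrt(dt)) = 1.102940; d = 1/u = 0.906667
p = (exp((r-q)*dt) - d) / (u - d) = 0.552525
Discount per step: exp(-r*dt) = 0.985112
Stock lattice S(k, i) with i counting down-moves:
  k=0: S(0,0) = 0.9300
  k=1: S(1,0) = 1.0257; S(1,1) = 0.8432
  k=2: S(2,0) = 1.1313; S(2,1) = 0.9300; S(2,2) = 0.7645
Terminal payoffs V(N, i) = max(S_T - K, 0):
  V(2,0) = 0.151324; V(2,1) = 0.000000; V(2,2) = 0.000000
Backward induction: V(k, i) = exp(-r*dt) * [p * V(k+1, i) + (1-p) * V(k+1, i+1)].
  V(1,0) = exp(-r*dt) * [p*0.151324 + (1-p)*0.000000] = 0.082365
  V(1,1) = exp(-r*dt) * [p*0.000000 + (1-p)*0.000000] = 0.000000
  V(0,0) = exp(-r*dt) * [p*0.082365 + (1-p)*0.000000] = 0.044831


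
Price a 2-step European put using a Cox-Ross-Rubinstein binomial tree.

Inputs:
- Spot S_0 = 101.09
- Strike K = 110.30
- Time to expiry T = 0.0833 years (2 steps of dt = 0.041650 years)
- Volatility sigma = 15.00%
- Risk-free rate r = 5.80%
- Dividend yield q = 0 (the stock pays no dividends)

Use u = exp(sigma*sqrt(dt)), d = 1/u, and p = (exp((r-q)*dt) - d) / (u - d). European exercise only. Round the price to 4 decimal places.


Answer: Price = V(0,0) = 8.6784

Derivation:
dt = T/N = 0.041650
u = exp(sigma*sqrt(dt)) = 1.031086; d = 1/u = 0.969851
p = (exp((r-q)*dt) - d) / (u - d) = 0.531845
Discount per step: exp(-r*dt) = 0.997587
Stock lattice S(k, i) with i counting down-moves:
  k=0: S(0,0) = 101.0900
  k=1: S(1,0) = 104.2325; S(1,1) = 98.0423
  k=2: S(2,0) = 107.4726; S(2,1) = 101.0900; S(2,2) = 95.0864
Terminal payoffs V(N, i) = max(K - S_T, 0):
  V(2,0) = 2.827371; V(2,1) = 9.210000; V(2,2) = 15.213575
Backward induction: V(k, i) = exp(-r*dt) * [p * V(k+1, i) + (1-p) * V(k+1, i+1)].
  V(1,0) = exp(-r*dt) * [p*2.827371 + (1-p)*9.210000] = 5.801398
  V(1,1) = exp(-r*dt) * [p*9.210000 + (1-p)*15.213575] = 11.991600
  V(0,0) = exp(-r*dt) * [p*5.801398 + (1-p)*11.991600] = 8.678382


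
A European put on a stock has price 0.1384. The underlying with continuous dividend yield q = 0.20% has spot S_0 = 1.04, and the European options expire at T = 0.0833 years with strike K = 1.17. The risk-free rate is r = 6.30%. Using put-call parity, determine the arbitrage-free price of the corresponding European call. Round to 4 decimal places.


Answer: Call price = 0.0144

Derivation:
Put-call parity: C - P = S_0 * exp(-qT) - K * exp(-rT).
S_0 * exp(-qT) = 1.0400 * 0.99983341 = 1.03982675
K * exp(-rT) = 1.1700 * 0.99476585 = 1.16387604
C = P + S*exp(-qT) - K*exp(-rT)
C = 0.1384 + 1.03982675 - 1.16387604 = 0.0144


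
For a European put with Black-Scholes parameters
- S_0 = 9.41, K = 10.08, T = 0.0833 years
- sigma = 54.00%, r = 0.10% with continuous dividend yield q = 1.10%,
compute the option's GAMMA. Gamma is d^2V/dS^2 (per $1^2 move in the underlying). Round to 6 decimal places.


d1 = -0.3687322301; d2 = -0.5245856228
phi(d1) = 0.3727228139; exp(-qT) = 0.9990841197; exp(-rT) = 0.9999167035
Gamma = exp(-qT) * phi(d1) / (S * sigma * sqrt(T)) = 0.9990841197 * 0.3727228139 / (9.4100 * 0.5400 * 0.2886173938) = 0.253911

Answer: Gamma = 0.253911


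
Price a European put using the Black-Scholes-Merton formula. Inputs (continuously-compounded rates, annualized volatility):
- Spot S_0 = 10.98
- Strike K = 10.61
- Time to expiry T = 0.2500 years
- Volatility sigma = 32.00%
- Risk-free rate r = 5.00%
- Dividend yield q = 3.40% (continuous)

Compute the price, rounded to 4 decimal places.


Answer: Price = 0.4961

Derivation:
d1 = (ln(S/K) + (r - q + 0.5*sigma^2) * T) / (sigma * sqrt(T)) = 0.31924052
d2 = d1 - sigma * sqrt(T) = 0.15924052
exp(-rT) = 0.98757780; exp(-qT) = 0.99153602
P = K * exp(-rT) * N(-d2) - S_0 * exp(-qT) * N(-d1)
N(-d1) = 0.37477207; N(-d2) = 0.43673969
P = 10.6100 * 0.98757780 * 0.43673969 - 10.9800 * 0.99153602 * 0.37477207 = 0.4961


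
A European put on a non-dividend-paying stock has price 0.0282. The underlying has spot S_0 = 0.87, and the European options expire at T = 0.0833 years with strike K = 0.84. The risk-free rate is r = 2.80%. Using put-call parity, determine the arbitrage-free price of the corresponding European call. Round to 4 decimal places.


Put-call parity: C - P = S_0 * exp(-qT) - K * exp(-rT).
S_0 * exp(-qT) = 0.8700 * 1.00000000 = 0.87000000
K * exp(-rT) = 0.8400 * 0.99767032 = 0.83804307
C = P + S*exp(-qT) - K*exp(-rT)
C = 0.0282 + 0.87000000 - 0.83804307 = 0.0602

Answer: Call price = 0.0602


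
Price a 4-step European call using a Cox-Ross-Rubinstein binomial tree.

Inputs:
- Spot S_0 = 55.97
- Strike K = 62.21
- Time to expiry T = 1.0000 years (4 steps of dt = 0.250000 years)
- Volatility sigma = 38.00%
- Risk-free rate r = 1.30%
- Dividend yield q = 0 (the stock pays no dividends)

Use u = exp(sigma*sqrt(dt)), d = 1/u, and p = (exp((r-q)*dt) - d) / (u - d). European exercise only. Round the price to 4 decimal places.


Answer: Price = V(0,0) = 6.6623

Derivation:
dt = T/N = 0.250000
u = exp(sigma*sqrt(dt)) = 1.209250; d = 1/u = 0.826959
p = (exp((r-q)*dt) - d) / (u - d) = 0.461158
Discount per step: exp(-r*dt) = 0.996755
Stock lattice S(k, i) with i counting down-moves:
  k=0: S(0,0) = 55.9700
  k=1: S(1,0) = 67.6817; S(1,1) = 46.2849
  k=2: S(2,0) = 81.8441; S(2,1) = 55.9700; S(2,2) = 38.2757
  k=3: S(3,0) = 98.9699; S(3,1) = 67.6817; S(3,2) = 46.2849; S(3,3) = 31.6525
  k=4: S(4,0) = 119.6793; S(4,1) = 81.8441; S(4,2) = 55.9700; S(4,3) = 38.2757; S(4,4) = 26.1753
Terminal payoffs V(N, i) = max(S_T - K, 0):
  V(4,0) = 57.469320; V(4,1) = 19.634068; V(4,2) = 0.000000; V(4,3) = 0.000000; V(4,4) = 0.000000
Backward induction: V(k, i) = exp(-r*dt) * [p * V(k+1, i) + (1-p) * V(k+1, i+1)].
  V(3,0) = exp(-r*dt) * [p*57.469320 + (1-p)*19.634068] = 36.961761
  V(3,1) = exp(-r*dt) * [p*19.634068 + (1-p)*0.000000] = 9.025021
  V(3,2) = exp(-r*dt) * [p*0.000000 + (1-p)*0.000000] = 0.000000
  V(3,3) = exp(-r*dt) * [p*0.000000 + (1-p)*0.000000] = 0.000000
  V(2,0) = exp(-r*dt) * [p*36.961761 + (1-p)*9.025021] = 21.837175
  V(2,1) = exp(-r*dt) * [p*9.025021 + (1-p)*0.000000] = 4.148453
  V(2,2) = exp(-r*dt) * [p*0.000000 + (1-p)*0.000000] = 0.000000
  V(1,0) = exp(-r*dt) * [p*21.837175 + (1-p)*4.148453] = 12.265813
  V(1,1) = exp(-r*dt) * [p*4.148453 + (1-p)*0.000000] = 1.906883
  V(0,0) = exp(-r*dt) * [p*12.265813 + (1-p)*1.906883] = 6.662294


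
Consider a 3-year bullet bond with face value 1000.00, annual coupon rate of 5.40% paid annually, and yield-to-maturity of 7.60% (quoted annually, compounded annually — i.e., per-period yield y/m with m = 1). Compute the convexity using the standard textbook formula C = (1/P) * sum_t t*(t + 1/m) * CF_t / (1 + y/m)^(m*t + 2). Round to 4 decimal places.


Answer: Convexity = 9.6486

Derivation:
Coupon per period c = face * coupon_rate / m = 54.000000
Periods per year m = 1; per-period yield y/m = 0.076000
Number of cashflows N = 3
Cashflows (t years, CF_t, discount factor 1/(1+y/m)^(m*t), PV):
  t = 1.0000: CF_t = 54.000000, DF = 0.929368, PV = 50.185874
  t = 2.0000: CF_t = 54.000000, DF = 0.863725, PV = 46.641146
  t = 3.0000: CF_t = 1054.000000, DF = 0.802718, PV = 846.065131
Price P = sum_t PV_t = 942.892151
Convexity numerator sum_t t*(t + 1/m) * CF_t / (1+y/m)^(m*t + 2):
  t = 1.0000: term = 86.693581
  t = 2.0000: term = 241.710727
  t = 3.0000: term = 8769.210602
Convexity = (1/P) * sum = 9097.614910 / 942.892151 = 9.648627


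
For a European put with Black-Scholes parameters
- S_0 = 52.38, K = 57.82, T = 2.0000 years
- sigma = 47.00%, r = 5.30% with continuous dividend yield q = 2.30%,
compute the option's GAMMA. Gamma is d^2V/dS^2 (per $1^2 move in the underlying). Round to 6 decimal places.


Answer: Gamma = 0.010540

Derivation:
d1 = 0.2739513750; d2 = -0.3907289993
phi(d1) = 0.3842494949; exp(-qT) = 0.9550419622; exp(-rT) = 0.8994246481
Gamma = exp(-qT) * phi(d1) / (S * sigma * sqrt(T)) = 0.9550419622 * 0.3842494949 / (52.3800 * 0.4700 * 1.4142135624) = 0.010540


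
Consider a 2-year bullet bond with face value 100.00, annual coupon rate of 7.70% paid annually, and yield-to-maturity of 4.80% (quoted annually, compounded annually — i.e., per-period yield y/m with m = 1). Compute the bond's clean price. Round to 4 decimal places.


Answer: Price = 105.4076

Derivation:
Coupon per period c = face * coupon_rate / m = 7.700000
Periods per year m = 1; per-period yield y/m = 0.048000
Number of cashflows N = 2
Cashflows (t years, CF_t, discount factor 1/(1+y/m)^(m*t), PV):
  t = 1.0000: CF_t = 7.700000, DF = 0.954198, PV = 7.347328
  t = 2.0000: CF_t = 107.700000, DF = 0.910495, PV = 98.060282
Price P = sum_t PV_t = 105.407610


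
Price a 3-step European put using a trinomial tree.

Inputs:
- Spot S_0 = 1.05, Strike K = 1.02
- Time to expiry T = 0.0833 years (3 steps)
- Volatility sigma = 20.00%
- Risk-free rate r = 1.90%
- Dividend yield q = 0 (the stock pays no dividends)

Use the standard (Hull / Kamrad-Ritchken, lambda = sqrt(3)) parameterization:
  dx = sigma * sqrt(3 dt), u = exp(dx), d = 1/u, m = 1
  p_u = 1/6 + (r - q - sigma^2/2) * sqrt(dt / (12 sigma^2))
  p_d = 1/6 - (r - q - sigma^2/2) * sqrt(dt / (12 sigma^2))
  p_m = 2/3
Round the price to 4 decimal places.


dt = T/N = 0.027767; dx = sigma*sqrt(3*dt) = 0.057723
u = exp(dx) = 1.059422; d = 1/u = 0.943911
p_u = 0.166426, p_m = 0.666667, p_d = 0.166907
Discount per step: exp(-r*dt) = 0.999473
Stock lattice S(k, j) with j the centered position index:
  k=0: S(0,+0) = 1.0500
  k=1: S(1,-1) = 0.9911; S(1,+0) = 1.0500; S(1,+1) = 1.1124
  k=2: S(2,-2) = 0.9355; S(2,-1) = 0.9911; S(2,+0) = 1.0500; S(2,+1) = 1.1124; S(2,+2) = 1.1785
  k=3: S(3,-3) = 0.8830; S(3,-2) = 0.9355; S(3,-1) = 0.9911; S(3,+0) = 1.0500; S(3,+1) = 1.1124; S(3,+2) = 1.1785; S(3,+3) = 1.2485
Terminal payoffs V(N, j) = max(K - S_T, 0):
  V(3,-3) = 0.136956; V(3,-2) = 0.084484; V(3,-1) = 0.028894; V(3,+0) = 0.000000; V(3,+1) = 0.000000; V(3,+2) = 0.000000; V(3,+3) = 0.000000
Backward induction: V(k, j) = exp(-r*dt) * [p_u * V(k+1, j+1) + p_m * V(k+1, j) + p_d * V(k+1, j-1)]
  V(2,-2) = exp(-r*dt) * [p_u*0.028894 + p_m*0.084484 + p_d*0.136956] = 0.083946
  V(2,-1) = exp(-r*dt) * [p_u*0.000000 + p_m*0.028894 + p_d*0.084484] = 0.033346
  V(2,+0) = exp(-r*dt) * [p_u*0.000000 + p_m*0.000000 + p_d*0.028894] = 0.004820
  V(2,+1) = exp(-r*dt) * [p_u*0.000000 + p_m*0.000000 + p_d*0.000000] = 0.000000
  V(2,+2) = exp(-r*dt) * [p_u*0.000000 + p_m*0.000000 + p_d*0.000000] = 0.000000
  V(1,-1) = exp(-r*dt) * [p_u*0.004820 + p_m*0.033346 + p_d*0.083946] = 0.037024
  V(1,+0) = exp(-r*dt) * [p_u*0.000000 + p_m*0.004820 + p_d*0.033346] = 0.008774
  V(1,+1) = exp(-r*dt) * [p_u*0.000000 + p_m*0.000000 + p_d*0.004820] = 0.000804
  V(0,+0) = exp(-r*dt) * [p_u*0.000804 + p_m*0.008774 + p_d*0.037024] = 0.012157

Answer: Price = V(0,0) = 0.0122


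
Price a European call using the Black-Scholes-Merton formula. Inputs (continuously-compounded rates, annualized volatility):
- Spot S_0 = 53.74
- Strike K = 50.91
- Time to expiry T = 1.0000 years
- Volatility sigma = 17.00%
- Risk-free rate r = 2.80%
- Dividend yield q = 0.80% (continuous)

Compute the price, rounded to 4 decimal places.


d1 = (ln(S/K) + (r - q + 0.5*sigma^2) * T) / (sigma * sqrt(T)) = 0.52087197
d2 = d1 - sigma * sqrt(T) = 0.35087197
exp(-rT) = 0.97238837; exp(-qT) = 0.99203191
C = S_0 * exp(-qT) * N(d1) - K * exp(-rT) * N(d2)
N(d1) = 0.69877202; N(d2) = 0.63715780
C = 53.7400 * 0.99203191 * 0.69877202 - 50.9100 * 0.97238837 * 0.63715780 = 5.7107

Answer: Price = 5.7107


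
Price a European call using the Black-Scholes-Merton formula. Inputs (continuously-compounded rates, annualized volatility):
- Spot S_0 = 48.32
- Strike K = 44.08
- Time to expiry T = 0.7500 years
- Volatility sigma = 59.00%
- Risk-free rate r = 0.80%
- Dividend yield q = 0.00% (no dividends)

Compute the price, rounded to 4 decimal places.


Answer: Price = 11.7072

Derivation:
d1 = (ln(S/K) + (r - q + 0.5*sigma^2) * T) / (sigma * sqrt(T)) = 0.44696088
d2 = d1 - sigma * sqrt(T) = -0.06399411
exp(-rT) = 0.99401796; exp(-qT) = 1.00000000
C = S_0 * exp(-qT) * N(d1) - K * exp(-rT) * N(d2)
N(d1) = 0.67254835; N(d2) = 0.47448746
C = 48.3200 * 1.00000000 * 0.67254835 - 44.0800 * 0.99401796 * 0.47448746 = 11.7072


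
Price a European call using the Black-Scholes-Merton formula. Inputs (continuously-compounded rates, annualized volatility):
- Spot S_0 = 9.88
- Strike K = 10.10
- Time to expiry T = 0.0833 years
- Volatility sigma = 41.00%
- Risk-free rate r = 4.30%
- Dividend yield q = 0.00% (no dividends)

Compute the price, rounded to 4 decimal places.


Answer: Price = 0.3842

Derivation:
d1 = (ln(S/K) + (r - q + 0.5*sigma^2) * T) / (sigma * sqrt(T)) = -0.09667324
d2 = d1 - sigma * sqrt(T) = -0.21500637
exp(-rT) = 0.99642451; exp(-qT) = 1.00000000
C = S_0 * exp(-qT) * N(d1) - K * exp(-rT) * N(d2)
N(d1) = 0.46149295; N(d2) = 0.41488118
C = 9.8800 * 1.00000000 * 0.46149295 - 10.1000 * 0.99642451 * 0.41488118 = 0.3842


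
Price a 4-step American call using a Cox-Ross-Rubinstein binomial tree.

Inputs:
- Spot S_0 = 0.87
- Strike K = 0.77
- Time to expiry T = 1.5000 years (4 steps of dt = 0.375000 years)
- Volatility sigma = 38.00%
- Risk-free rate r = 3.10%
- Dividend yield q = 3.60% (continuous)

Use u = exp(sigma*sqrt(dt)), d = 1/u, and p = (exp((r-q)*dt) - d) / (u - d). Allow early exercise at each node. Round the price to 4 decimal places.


Answer: Price = V(0,0) = 0.2011

Derivation:
dt = T/N = 0.375000
u = exp(sigma*sqrt(dt)) = 1.262005; d = 1/u = 0.792390
p = (exp((r-q)*dt) - d) / (u - d) = 0.438097
Discount per step: exp(-r*dt) = 0.988442
Stock lattice S(k, i) with i counting down-moves:
  k=0: S(0,0) = 0.8700
  k=1: S(1,0) = 1.0979; S(1,1) = 0.6894
  k=2: S(2,0) = 1.3856; S(2,1) = 0.8700; S(2,2) = 0.5463
  k=3: S(3,0) = 1.7486; S(3,1) = 1.0979; S(3,2) = 0.6894; S(3,3) = 0.4328
  k=4: S(4,0) = 2.2068; S(4,1) = 1.3856; S(4,2) = 0.8700; S(4,3) = 0.5463; S(4,4) = 0.3430
Terminal payoffs V(N, i) = max(S_T - K, 0):
  V(4,0) = 1.436801; V(4,1) = 0.615611; V(4,2) = 0.100000; V(4,3) = 0.000000; V(4,4) = 0.000000
Backward induction: V(k, i) = exp(-r*dt) * [p * V(k+1, i) + (1-p) * V(k+1, i+1)]; then take max(V_cont, immediate exercise) for American.
  V(3,0) = exp(-r*dt) * [p*1.436801 + (1-p)*0.615611] = 0.964099; exercise = 0.978647; V(3,0) = max -> 0.978647
  V(3,1) = exp(-r*dt) * [p*0.615611 + (1-p)*0.100000] = 0.322121; exercise = 0.327944; V(3,1) = max -> 0.327944
  V(3,2) = exp(-r*dt) * [p*0.100000 + (1-p)*0.000000] = 0.043303; exercise = 0.000000; V(3,2) = max -> 0.043303
  V(3,3) = exp(-r*dt) * [p*0.000000 + (1-p)*0.000000] = 0.000000; exercise = 0.000000; V(3,3) = max -> 0.000000
  V(2,0) = exp(-r*dt) * [p*0.978647 + (1-p)*0.327944] = 0.605930; exercise = 0.615611; V(2,0) = max -> 0.615611
  V(2,1) = exp(-r*dt) * [p*0.327944 + (1-p)*0.043303] = 0.166062; exercise = 0.100000; V(2,1) = max -> 0.166062
  V(2,2) = exp(-r*dt) * [p*0.043303 + (1-p)*0.000000] = 0.018752; exercise = 0.000000; V(2,2) = max -> 0.018752
  V(1,0) = exp(-r*dt) * [p*0.615611 + (1-p)*0.166062] = 0.358812; exercise = 0.327944; V(1,0) = max -> 0.358812
  V(1,1) = exp(-r*dt) * [p*0.166062 + (1-p)*0.018752] = 0.082325; exercise = 0.000000; V(1,1) = max -> 0.082325
  V(0,0) = exp(-r*dt) * [p*0.358812 + (1-p)*0.082325] = 0.201102; exercise = 0.100000; V(0,0) = max -> 0.201102


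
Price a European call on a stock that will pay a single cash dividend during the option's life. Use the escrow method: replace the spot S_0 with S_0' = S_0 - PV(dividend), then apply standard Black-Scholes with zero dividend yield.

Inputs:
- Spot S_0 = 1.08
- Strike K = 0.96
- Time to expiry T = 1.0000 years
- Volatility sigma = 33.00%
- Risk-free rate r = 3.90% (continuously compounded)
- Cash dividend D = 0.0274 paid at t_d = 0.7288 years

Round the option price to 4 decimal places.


PV(D) = D * exp(-r * t_d) = 0.0274 * 0.97197694 = 0.02663217
S_0' = S_0 - PV(D) = 1.0800 - 0.02663217 = 1.05336783
d1 = (ln(S_0'/K) + (r + sigma^2/2)*T) / (sigma*sqrt(T)) = 0.56443783
d2 = d1 - sigma*sqrt(T) = 0.23443783
exp(-rT) = 0.96175071
N(d1) = 0.71377190; N(d2) = 0.59267745
C = S_0' * N(d1) - K * exp(-rT) * N(d2) = 1.05336783 * 0.71377190 - 0.9600 * 0.96175071 * 0.59267745 = 0.2047

Answer: Price = 0.2047


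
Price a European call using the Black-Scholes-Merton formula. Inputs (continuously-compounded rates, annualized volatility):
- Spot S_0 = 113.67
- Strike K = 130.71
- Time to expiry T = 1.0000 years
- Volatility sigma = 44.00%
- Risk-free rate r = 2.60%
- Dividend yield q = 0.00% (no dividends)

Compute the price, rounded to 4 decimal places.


Answer: Price = 14.8265

Derivation:
d1 = (ln(S/K) + (r - q + 0.5*sigma^2) * T) / (sigma * sqrt(T)) = -0.03836731
d2 = d1 - sigma * sqrt(T) = -0.47836731
exp(-rT) = 0.97433509; exp(-qT) = 1.00000000
C = S_0 * exp(-qT) * N(d1) - K * exp(-rT) * N(d2)
N(d1) = 0.48469741; N(d2) = 0.31619440
C = 113.6700 * 1.00000000 * 0.48469741 - 130.7100 * 0.97433509 * 0.31619440 = 14.8265


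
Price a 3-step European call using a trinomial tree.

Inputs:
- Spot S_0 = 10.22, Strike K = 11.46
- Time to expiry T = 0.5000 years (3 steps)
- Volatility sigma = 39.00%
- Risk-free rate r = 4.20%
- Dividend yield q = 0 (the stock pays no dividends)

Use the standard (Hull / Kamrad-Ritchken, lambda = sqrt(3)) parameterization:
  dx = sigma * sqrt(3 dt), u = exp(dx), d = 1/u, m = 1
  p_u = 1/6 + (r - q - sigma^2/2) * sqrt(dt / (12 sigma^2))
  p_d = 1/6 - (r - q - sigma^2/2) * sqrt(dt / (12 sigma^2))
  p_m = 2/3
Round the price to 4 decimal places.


dt = T/N = 0.166667; dx = sigma*sqrt(3*dt) = 0.275772
u = exp(dx) = 1.317547; d = 1/u = 0.758986
p_u = 0.156377, p_m = 0.666667, p_d = 0.176956
Discount per step: exp(-r*dt) = 0.993024
Stock lattice S(k, j) with j the centered position index:
  k=0: S(0,+0) = 10.2200
  k=1: S(1,-1) = 7.7568; S(1,+0) = 10.2200; S(1,+1) = 13.4653
  k=2: S(2,-2) = 5.8873; S(2,-1) = 7.7568; S(2,+0) = 10.2200; S(2,+1) = 13.4653; S(2,+2) = 17.7412
  k=3: S(3,-3) = 4.4684; S(3,-2) = 5.8873; S(3,-1) = 7.7568; S(3,+0) = 10.2200; S(3,+1) = 13.4653; S(3,+2) = 17.7412; S(3,+3) = 23.3749
Terminal payoffs V(N, j) = max(S_T - K, 0):
  V(3,-3) = 0.000000; V(3,-2) = 0.000000; V(3,-1) = 0.000000; V(3,+0) = 0.000000; V(3,+1) = 2.005330; V(3,+2) = 6.281205; V(3,+3) = 11.914870
Backward induction: V(k, j) = exp(-r*dt) * [p_u * V(k+1, j+1) + p_m * V(k+1, j) + p_d * V(k+1, j-1)]
  V(2,-2) = exp(-r*dt) * [p_u*0.000000 + p_m*0.000000 + p_d*0.000000] = 0.000000
  V(2,-1) = exp(-r*dt) * [p_u*0.000000 + p_m*0.000000 + p_d*0.000000] = 0.000000
  V(2,+0) = exp(-r*dt) * [p_u*2.005330 + p_m*0.000000 + p_d*0.000000] = 0.311401
  V(2,+1) = exp(-r*dt) * [p_u*6.281205 + p_m*2.005330 + p_d*0.000000] = 2.302948
  V(2,+2) = exp(-r*dt) * [p_u*11.914870 + p_m*6.281205 + p_d*2.005330] = 6.360858
  V(1,-1) = exp(-r*dt) * [p_u*0.311401 + p_m*0.000000 + p_d*0.000000] = 0.048356
  V(1,+0) = exp(-r*dt) * [p_u*2.302948 + p_m*0.311401 + p_d*0.000000] = 0.563769
  V(1,+1) = exp(-r*dt) * [p_u*6.360858 + p_m*2.302948 + p_d*0.311401] = 2.567064
  V(0,+0) = exp(-r*dt) * [p_u*2.567064 + p_m*0.563769 + p_d*0.048356] = 0.780352

Answer: Price = V(0,0) = 0.7804


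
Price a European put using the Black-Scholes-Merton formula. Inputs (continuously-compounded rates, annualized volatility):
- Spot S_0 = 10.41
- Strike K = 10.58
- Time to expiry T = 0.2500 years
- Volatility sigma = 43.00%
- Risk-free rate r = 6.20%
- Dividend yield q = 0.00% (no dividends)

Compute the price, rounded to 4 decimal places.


Answer: Price = 0.8951

Derivation:
d1 = (ln(S/K) + (r - q + 0.5*sigma^2) * T) / (sigma * sqrt(T)) = 0.10425096
d2 = d1 - sigma * sqrt(T) = -0.11074904
exp(-rT) = 0.98461951; exp(-qT) = 1.00000000
P = K * exp(-rT) * N(-d2) - S_0 * exp(-qT) * N(-d1)
N(-d1) = 0.45848510; N(-d2) = 0.54409232
P = 10.5800 * 0.98461951 * 0.54409232 - 10.4100 * 1.00000000 * 0.45848510 = 0.8951


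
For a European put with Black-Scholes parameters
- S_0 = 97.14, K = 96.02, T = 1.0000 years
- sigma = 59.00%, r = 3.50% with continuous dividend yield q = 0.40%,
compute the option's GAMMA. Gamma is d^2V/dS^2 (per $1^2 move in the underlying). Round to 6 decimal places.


Answer: Gamma = 0.006481

Derivation:
d1 = 0.3671978539; d2 = -0.2228021461
phi(d1) = 0.3729333114; exp(-qT) = 0.9960079893; exp(-rT) = 0.9656054163
Gamma = exp(-qT) * phi(d1) / (S * sigma * sqrt(T)) = 0.9960079893 * 0.3729333114 / (97.1400 * 0.5900 * 1.0000000000) = 0.006481


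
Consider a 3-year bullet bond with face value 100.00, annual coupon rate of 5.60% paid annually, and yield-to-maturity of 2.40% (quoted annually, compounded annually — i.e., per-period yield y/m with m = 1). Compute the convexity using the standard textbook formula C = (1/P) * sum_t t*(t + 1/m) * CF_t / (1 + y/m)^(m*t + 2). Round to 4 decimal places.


Answer: Convexity = 10.6863

Derivation:
Coupon per period c = face * coupon_rate / m = 5.600000
Periods per year m = 1; per-period yield y/m = 0.024000
Number of cashflows N = 3
Cashflows (t years, CF_t, discount factor 1/(1+y/m)^(m*t), PV):
  t = 1.0000: CF_t = 5.600000, DF = 0.976562, PV = 5.468750
  t = 2.0000: CF_t = 5.600000, DF = 0.953674, PV = 5.340576
  t = 3.0000: CF_t = 105.600000, DF = 0.931323, PV = 98.347664
Price P = sum_t PV_t = 109.156990
Convexity numerator sum_t t*(t + 1/m) * CF_t / (1+y/m)^(m*t + 2):
  t = 1.0000: term = 10.430813
  t = 2.0000: term = 30.559022
  t = 3.0000: term = 1125.499693
Convexity = (1/P) * sum = 1166.489528 / 109.156990 = 10.686348


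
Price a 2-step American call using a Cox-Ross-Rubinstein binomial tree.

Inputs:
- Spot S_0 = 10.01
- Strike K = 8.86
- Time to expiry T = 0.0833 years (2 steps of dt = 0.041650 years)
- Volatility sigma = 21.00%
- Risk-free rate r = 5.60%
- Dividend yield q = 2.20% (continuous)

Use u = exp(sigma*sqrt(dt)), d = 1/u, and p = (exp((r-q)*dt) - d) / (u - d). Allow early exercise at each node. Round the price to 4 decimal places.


Answer: Price = V(0,0) = 1.1729

Derivation:
dt = T/N = 0.041650
u = exp(sigma*sqrt(dt)) = 1.043789; d = 1/u = 0.958048
p = (exp((r-q)*dt) - d) / (u - d) = 0.505815
Discount per step: exp(-r*dt) = 0.997670
Stock lattice S(k, i) with i counting down-moves:
  k=0: S(0,0) = 10.0100
  k=1: S(1,0) = 10.4483; S(1,1) = 9.5901
  k=2: S(2,0) = 10.9059; S(2,1) = 10.0100; S(2,2) = 9.1877
Terminal payoffs V(N, i) = max(S_T - K, 0):
  V(2,0) = 2.045853; V(2,1) = 1.150000; V(2,2) = 0.327736
Backward induction: V(k, i) = exp(-r*dt) * [p * V(k+1, i) + (1-p) * V(k+1, i+1)]; then take max(V_cont, immediate exercise) for American.
  V(1,0) = exp(-r*dt) * [p*2.045853 + (1-p)*1.150000] = 1.599401; exercise = 1.588329; V(1,0) = max -> 1.599401
  V(1,1) = exp(-r*dt) * [p*1.150000 + (1-p)*0.327736] = 0.741917; exercise = 0.730060; V(1,1) = max -> 0.741917
  V(0,0) = exp(-r*dt) * [p*1.599401 + (1-p)*0.741917] = 1.172906; exercise = 1.150000; V(0,0) = max -> 1.172906


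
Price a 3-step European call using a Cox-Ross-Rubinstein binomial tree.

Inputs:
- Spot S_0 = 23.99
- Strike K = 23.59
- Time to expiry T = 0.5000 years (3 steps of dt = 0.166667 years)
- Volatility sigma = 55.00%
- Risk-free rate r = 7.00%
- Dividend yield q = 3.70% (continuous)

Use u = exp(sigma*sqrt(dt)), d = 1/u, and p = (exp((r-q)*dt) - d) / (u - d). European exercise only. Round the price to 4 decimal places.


Answer: Price = V(0,0) = 4.2636

Derivation:
dt = T/N = 0.166667
u = exp(sigma*sqrt(dt)) = 1.251742; d = 1/u = 0.798886
p = (exp((r-q)*dt) - d) / (u - d) = 0.456279
Discount per step: exp(-r*dt) = 0.988401
Stock lattice S(k, i) with i counting down-moves:
  k=0: S(0,0) = 23.9900
  k=1: S(1,0) = 30.0293; S(1,1) = 19.1653
  k=2: S(2,0) = 37.5890; S(2,1) = 23.9900; S(2,2) = 15.3109
  k=3: S(3,0) = 47.0517; S(3,1) = 30.0293; S(3,2) = 19.1653; S(3,3) = 12.2317
Terminal payoffs V(N, i) = max(S_T - K, 0):
  V(3,0) = 23.461689; V(3,1) = 6.439302; V(3,2) = 0.000000; V(3,3) = 0.000000
Backward induction: V(k, i) = exp(-r*dt) * [p * V(k+1, i) + (1-p) * V(k+1, i+1)].
  V(2,0) = exp(-r*dt) * [p*23.461689 + (1-p)*6.439302] = 14.041485
  V(2,1) = exp(-r*dt) * [p*6.439302 + (1-p)*0.000000] = 2.904040
  V(2,2) = exp(-r*dt) * [p*0.000000 + (1-p)*0.000000] = 0.000000
  V(1,0) = exp(-r*dt) * [p*14.041485 + (1-p)*2.904040] = 7.893197
  V(1,1) = exp(-r*dt) * [p*2.904040 + (1-p)*0.000000] = 1.309684
  V(0,0) = exp(-r*dt) * [p*7.893197 + (1-p)*1.309684] = 4.263570


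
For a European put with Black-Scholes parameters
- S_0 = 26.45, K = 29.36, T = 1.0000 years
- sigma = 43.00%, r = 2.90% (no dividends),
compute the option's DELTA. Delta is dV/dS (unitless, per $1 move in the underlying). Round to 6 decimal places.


Answer: Delta = -0.484164

Derivation:
d1 = 0.0397045455; d2 = -0.3902954545
phi(d1) = 0.3986279478; exp(-qT) = 1.0000000000; exp(-rT) = 0.9714164645
N(-d1) = 0.4841643389
Delta = -exp(-qT) * N(-d1) = -1.0000000000 * 0.4841643389 = -0.484164


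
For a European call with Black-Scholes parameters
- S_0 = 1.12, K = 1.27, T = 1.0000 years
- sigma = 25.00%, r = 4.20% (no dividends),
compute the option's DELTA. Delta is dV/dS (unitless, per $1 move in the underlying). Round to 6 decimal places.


d1 = -0.2097528607; d2 = -0.4597528607
phi(d1) = 0.3902621194; exp(-qT) = 1.0000000000; exp(-rT) = 0.9588697806
N(d1) = 0.4169302831
Delta = exp(-qT) * N(d1) = 1.0000000000 * 0.4169302831 = 0.416930

Answer: Delta = 0.416930


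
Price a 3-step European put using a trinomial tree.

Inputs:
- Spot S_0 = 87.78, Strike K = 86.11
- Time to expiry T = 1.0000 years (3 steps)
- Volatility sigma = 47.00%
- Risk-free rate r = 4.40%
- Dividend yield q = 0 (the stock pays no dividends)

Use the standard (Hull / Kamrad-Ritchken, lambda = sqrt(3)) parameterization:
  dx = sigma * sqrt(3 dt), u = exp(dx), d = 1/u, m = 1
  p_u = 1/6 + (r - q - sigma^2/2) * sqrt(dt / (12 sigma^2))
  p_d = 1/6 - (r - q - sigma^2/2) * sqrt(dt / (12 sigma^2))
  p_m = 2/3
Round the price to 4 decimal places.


dt = T/N = 0.333333; dx = sigma*sqrt(3*dt) = 0.470000
u = exp(dx) = 1.599994; d = 1/u = 0.625002
p_u = 0.143103, p_m = 0.666667, p_d = 0.190230
Discount per step: exp(-r*dt) = 0.985440
Stock lattice S(k, j) with j the centered position index:
  k=0: S(0,+0) = 87.7800
  k=1: S(1,-1) = 54.8627; S(1,+0) = 87.7800; S(1,+1) = 140.4475
  k=2: S(2,-2) = 34.2893; S(2,-1) = 54.8627; S(2,+0) = 87.7800; S(2,+1) = 140.4475; S(2,+2) = 224.7152
  k=3: S(3,-3) = 21.4309; S(3,-2) = 34.2893; S(3,-1) = 54.8627; S(3,+0) = 87.7800; S(3,+1) = 140.4475; S(3,+2) = 224.7152; S(3,+3) = 359.5430
Terminal payoffs V(N, j) = max(K - S_T, 0):
  V(3,-3) = 64.679103; V(3,-2) = 51.820689; V(3,-1) = 31.247301; V(3,+0) = 0.000000; V(3,+1) = 0.000000; V(3,+2) = 0.000000; V(3,+3) = 0.000000
Backward induction: V(k, j) = exp(-r*dt) * [p_u * V(k+1, j+1) + p_m * V(k+1, j) + p_d * V(k+1, j-1)]
  V(2,-2) = exp(-r*dt) * [p_u*31.247301 + p_m*51.820689 + p_d*64.679103] = 50.575402
  V(2,-1) = exp(-r*dt) * [p_u*0.000000 + p_m*31.247301 + p_d*51.820689] = 30.242583
  V(2,+0) = exp(-r*dt) * [p_u*0.000000 + p_m*0.000000 + p_d*31.247301] = 5.857644
  V(2,+1) = exp(-r*dt) * [p_u*0.000000 + p_m*0.000000 + p_d*0.000000] = 0.000000
  V(2,+2) = exp(-r*dt) * [p_u*0.000000 + p_m*0.000000 + p_d*0.000000] = 0.000000
  V(1,-1) = exp(-r*dt) * [p_u*5.857644 + p_m*30.242583 + p_d*50.575402] = 30.175121
  V(1,+0) = exp(-r*dt) * [p_u*0.000000 + p_m*5.857644 + p_d*30.242583] = 9.517538
  V(1,+1) = exp(-r*dt) * [p_u*0.000000 + p_m*0.000000 + p_d*5.857644] = 1.098079
  V(0,+0) = exp(-r*dt) * [p_u*1.098079 + p_m*9.517538 + p_d*30.175121] = 12.064147

Answer: Price = V(0,0) = 12.0641


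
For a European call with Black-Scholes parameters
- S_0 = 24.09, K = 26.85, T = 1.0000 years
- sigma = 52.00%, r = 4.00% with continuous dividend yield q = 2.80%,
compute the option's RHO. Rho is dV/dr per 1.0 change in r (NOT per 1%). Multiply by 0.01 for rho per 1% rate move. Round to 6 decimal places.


d1 = 0.0744826840; d2 = -0.4455173160
phi(d1) = 0.3978372136; exp(-qT) = 0.9723883668; exp(-rT) = 0.9607894392
N(d2) = 0.3279729744
Rho = K*T*exp(-rT)*N(d2) = 26.8500 * 1.0000 * 0.9607894392 * 0.3279729744 = 8.460783

Answer: Rho = 8.460783


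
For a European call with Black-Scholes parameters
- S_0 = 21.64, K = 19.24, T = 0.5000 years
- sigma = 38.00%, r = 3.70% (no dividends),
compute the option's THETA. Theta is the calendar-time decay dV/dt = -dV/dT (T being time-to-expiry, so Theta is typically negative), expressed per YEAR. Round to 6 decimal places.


Answer: Theta = -2.340085

Derivation:
d1 = 0.6406834357; d2 = 0.3719828588
phi(d1) = 0.3249200374; exp(-qT) = 1.0000000000; exp(-rT) = 0.9816700746
Theta = -S*exp(-qT)*phi(d1)*sigma/(2*sqrt(T)) - r*K*exp(-rT)*N(d2) + q*S*exp(-qT)*N(d1)
N(d1) = 0.7391358109; N(d2) = 0.6450471941; sqrt(T) = 0.7071067812
Term 1 = -21.6400 * 1.0000000000 * 0.3249200374 * 0.3800 / (2 * 0.7071067812) = -1.8893062000
Term 2 = -0.0370 * 19.2400 * 0.9816700746 * 0.6450471941 = -0.4507791645
Term 3 = 0 (no dividend yield, q = 0)
Theta = -1.8893062000 + (-0.4507791645) + (0.0000000000) = -2.340085


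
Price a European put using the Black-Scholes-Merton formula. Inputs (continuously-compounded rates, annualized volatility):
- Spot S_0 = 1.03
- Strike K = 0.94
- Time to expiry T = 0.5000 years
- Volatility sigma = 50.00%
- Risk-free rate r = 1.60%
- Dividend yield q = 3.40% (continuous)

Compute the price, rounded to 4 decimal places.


d1 = (ln(S/K) + (r - q + 0.5*sigma^2) * T) / (sigma * sqrt(T)) = 0.40993584
d2 = d1 - sigma * sqrt(T) = 0.05638245
exp(-rT) = 0.99203191; exp(-qT) = 0.98314368
P = K * exp(-rT) * N(-d2) - S_0 * exp(-qT) * N(-d1)
N(-d1) = 0.34092651; N(-d2) = 0.47751857
P = 0.9400 * 0.99203191 * 0.47751857 - 1.0300 * 0.98314368 * 0.34092651 = 0.1001

Answer: Price = 0.1001


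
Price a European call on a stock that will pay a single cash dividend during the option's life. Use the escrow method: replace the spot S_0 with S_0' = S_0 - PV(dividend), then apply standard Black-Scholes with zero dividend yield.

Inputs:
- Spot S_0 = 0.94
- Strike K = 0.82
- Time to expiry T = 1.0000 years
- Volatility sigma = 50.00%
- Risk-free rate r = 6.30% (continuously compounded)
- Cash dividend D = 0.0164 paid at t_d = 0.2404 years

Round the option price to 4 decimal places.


PV(D) = D * exp(-r * t_d) = 0.0164 * 0.98496891 = 0.01615349
S_0' = S_0 - PV(D) = 0.9400 - 0.01615349 = 0.92384651
d1 = (ln(S_0'/K) + (r + sigma^2/2)*T) / (sigma*sqrt(T)) = 0.61448321
d2 = d1 - sigma*sqrt(T) = 0.11448321
exp(-rT) = 0.93894347
N(d1) = 0.73055197; N(d2) = 0.54557262
C = S_0' * N(d1) - K * exp(-rT) * N(d2) = 0.92384651 * 0.73055197 - 0.8200 * 0.93894347 * 0.54557262 = 0.2549

Answer: Price = 0.2549


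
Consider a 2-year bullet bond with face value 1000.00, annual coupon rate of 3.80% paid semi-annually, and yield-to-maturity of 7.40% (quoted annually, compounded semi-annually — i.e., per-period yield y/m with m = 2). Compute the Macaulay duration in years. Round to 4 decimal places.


Coupon per period c = face * coupon_rate / m = 19.000000
Periods per year m = 2; per-period yield y/m = 0.037000
Number of cashflows N = 4
Cashflows (t years, CF_t, discount factor 1/(1+y/m)^(m*t), PV):
  t = 0.5000: CF_t = 19.000000, DF = 0.964320, PV = 18.322083
  t = 1.0000: CF_t = 19.000000, DF = 0.929913, PV = 17.668354
  t = 1.5000: CF_t = 19.000000, DF = 0.896734, PV = 17.037950
  t = 2.0000: CF_t = 1019.000000, DF = 0.864739, PV = 881.168895
Price P = sum_t PV_t = 934.197282
Macaulay numerator sum_t t * PV_t:
  t * PV_t at t = 0.5000: 9.161041
  t * PV_t at t = 1.0000: 17.668354
  t * PV_t at t = 1.5000: 25.556925
  t * PV_t at t = 2.0000: 1762.337791
Macaulay duration D = (sum_t t * PV_t) / P = 1814.724111 / 934.197282 = 1.942549

Answer: Macaulay duration = 1.9425 years


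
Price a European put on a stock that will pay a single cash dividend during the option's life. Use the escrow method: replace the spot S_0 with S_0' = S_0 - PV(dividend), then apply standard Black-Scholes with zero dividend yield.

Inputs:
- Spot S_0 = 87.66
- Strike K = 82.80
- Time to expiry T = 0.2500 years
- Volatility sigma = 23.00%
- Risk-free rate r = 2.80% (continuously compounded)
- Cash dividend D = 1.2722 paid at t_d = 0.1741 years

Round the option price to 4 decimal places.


PV(D) = D * exp(-r * t_d) = 1.2722 * 0.99513706 = 1.26601337
S_0' = S_0 - PV(D) = 87.6600 - 1.26601337 = 86.39398663
d1 = (ln(S_0'/K) + (r + sigma^2/2)*T) / (sigma*sqrt(T)) = 0.48784794
d2 = d1 - sigma*sqrt(T) = 0.37284794
exp(-rT) = 0.99302444
N(-d1) = 0.31282878; N(-d2) = 0.35463081
P = K * exp(-rT) * N(-d2) - S_0' * N(-d1) = 82.8000 * 0.99302444 * 0.35463081 - 86.39398663 * 0.31282878 = 2.1321

Answer: Price = 2.1321


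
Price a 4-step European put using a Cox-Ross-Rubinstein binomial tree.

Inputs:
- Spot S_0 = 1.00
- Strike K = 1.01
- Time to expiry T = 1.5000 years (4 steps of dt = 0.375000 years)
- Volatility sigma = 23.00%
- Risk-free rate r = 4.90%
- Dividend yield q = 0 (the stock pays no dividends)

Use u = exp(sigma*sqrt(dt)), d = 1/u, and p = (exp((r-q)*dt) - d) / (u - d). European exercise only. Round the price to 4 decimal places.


dt = T/N = 0.375000
u = exp(sigma*sqrt(dt)) = 1.151247; d = 1/u = 0.868623
p = (exp((r-q)*dt) - d) / (u - d) = 0.530463
Discount per step: exp(-r*dt) = 0.981793
Stock lattice S(k, i) with i counting down-moves:
  k=0: S(0,0) = 1.0000
  k=1: S(1,0) = 1.1512; S(1,1) = 0.8686
  k=2: S(2,0) = 1.3254; S(2,1) = 1.0000; S(2,2) = 0.7545
  k=3: S(3,0) = 1.5258; S(3,1) = 1.1512; S(3,2) = 0.8686; S(3,3) = 0.6554
  k=4: S(4,0) = 1.7566; S(4,1) = 1.3254; S(4,2) = 1.0000; S(4,3) = 0.7545; S(4,4) = 0.5693
Terminal payoffs V(N, i) = max(K - S_T, 0):
  V(4,0) = 0.000000; V(4,1) = 0.000000; V(4,2) = 0.010000; V(4,3) = 0.255493; V(4,4) = 0.440720
Backward induction: V(k, i) = exp(-r*dt) * [p * V(k+1, i) + (1-p) * V(k+1, i+1)].
  V(3,0) = exp(-r*dt) * [p*0.000000 + (1-p)*0.000000] = 0.000000
  V(3,1) = exp(-r*dt) * [p*0.000000 + (1-p)*0.010000] = 0.004610
  V(3,2) = exp(-r*dt) * [p*0.010000 + (1-p)*0.255493] = 0.122987
  V(3,3) = exp(-r*dt) * [p*0.255493 + (1-p)*0.440720] = 0.336229
  V(2,0) = exp(-r*dt) * [p*0.000000 + (1-p)*0.004610] = 0.002125
  V(2,1) = exp(-r*dt) * [p*0.004610 + (1-p)*0.122987] = 0.059096
  V(2,2) = exp(-r*dt) * [p*0.122987 + (1-p)*0.336229] = 0.219050
  V(1,0) = exp(-r*dt) * [p*0.002125 + (1-p)*0.059096] = 0.028350
  V(1,1) = exp(-r*dt) * [p*0.059096 + (1-p)*0.219050] = 0.131757
  V(0,0) = exp(-r*dt) * [p*0.028350 + (1-p)*0.131757] = 0.075503

Answer: Price = V(0,0) = 0.0755


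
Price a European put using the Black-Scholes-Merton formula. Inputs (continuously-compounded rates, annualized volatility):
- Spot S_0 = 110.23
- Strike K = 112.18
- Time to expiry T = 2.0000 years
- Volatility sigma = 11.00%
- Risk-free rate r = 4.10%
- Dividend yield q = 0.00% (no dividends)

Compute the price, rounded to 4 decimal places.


Answer: Price = 3.7390

Derivation:
d1 = (ln(S/K) + (r - q + 0.5*sigma^2) * T) / (sigma * sqrt(T)) = 0.49217440
d2 = d1 - sigma * sqrt(T) = 0.33661091
exp(-rT) = 0.92127196; exp(-qT) = 1.00000000
P = K * exp(-rT) * N(-d2) - S_0 * exp(-qT) * N(-d1)
N(-d1) = 0.31129803; N(-d2) = 0.36820512
P = 112.1800 * 0.92127196 * 0.36820512 - 110.2300 * 1.00000000 * 0.31129803 = 3.7390


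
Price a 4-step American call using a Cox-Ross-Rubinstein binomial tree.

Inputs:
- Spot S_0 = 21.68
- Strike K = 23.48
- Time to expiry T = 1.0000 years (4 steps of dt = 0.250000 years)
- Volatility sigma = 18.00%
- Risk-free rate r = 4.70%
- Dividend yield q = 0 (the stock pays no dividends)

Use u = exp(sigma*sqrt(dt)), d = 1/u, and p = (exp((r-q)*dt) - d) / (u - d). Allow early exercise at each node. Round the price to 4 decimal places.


dt = T/N = 0.250000
u = exp(sigma*sqrt(dt)) = 1.094174; d = 1/u = 0.913931
p = (exp((r-q)*dt) - d) / (u - d) = 0.543089
Discount per step: exp(-r*dt) = 0.988319
Stock lattice S(k, i) with i counting down-moves:
  k=0: S(0,0) = 21.6800
  k=1: S(1,0) = 23.7217; S(1,1) = 19.8140
  k=2: S(2,0) = 25.9557; S(2,1) = 21.6800; S(2,2) = 18.1087
  k=3: S(3,0) = 28.4000; S(3,1) = 23.7217; S(3,2) = 19.8140; S(3,3) = 16.5501
  k=4: S(4,0) = 31.0746; S(4,1) = 25.9557; S(4,2) = 21.6800; S(4,3) = 18.1087; S(4,4) = 15.1256
Terminal payoffs V(N, i) = max(S_T - K, 0):
  V(4,0) = 7.594582; V(4,1) = 2.475672; V(4,2) = 0.000000; V(4,3) = 0.000000; V(4,4) = 0.000000
Backward induction: V(k, i) = exp(-r*dt) * [p * V(k+1, i) + (1-p) * V(k+1, i+1)]; then take max(V_cont, immediate exercise) for American.
  V(3,0) = exp(-r*dt) * [p*7.594582 + (1-p)*2.475672] = 5.194305; exercise = 4.920029; V(3,0) = max -> 5.194305
  V(3,1) = exp(-r*dt) * [p*2.475672 + (1-p)*0.000000] = 1.328806; exercise = 0.241698; V(3,1) = max -> 1.328806
  V(3,2) = exp(-r*dt) * [p*0.000000 + (1-p)*0.000000] = 0.000000; exercise = 0.000000; V(3,2) = max -> 0.000000
  V(3,3) = exp(-r*dt) * [p*0.000000 + (1-p)*0.000000] = 0.000000; exercise = 0.000000; V(3,3) = max -> 0.000000
  V(2,0) = exp(-r*dt) * [p*5.194305 + (1-p)*1.328806] = 3.388073; exercise = 2.475672; V(2,0) = max -> 3.388073
  V(2,1) = exp(-r*dt) * [p*1.328806 + (1-p)*0.000000] = 0.713231; exercise = 0.000000; V(2,1) = max -> 0.713231
  V(2,2) = exp(-r*dt) * [p*0.000000 + (1-p)*0.000000] = 0.000000; exercise = 0.000000; V(2,2) = max -> 0.000000
  V(1,0) = exp(-r*dt) * [p*3.388073 + (1-p)*0.713231] = 2.140608; exercise = 0.241698; V(1,0) = max -> 2.140608
  V(1,1) = exp(-r*dt) * [p*0.713231 + (1-p)*0.000000] = 0.382823; exercise = 0.000000; V(1,1) = max -> 0.382823
  V(0,0) = exp(-r*dt) * [p*2.140608 + (1-p)*0.382823] = 1.321835; exercise = 0.000000; V(0,0) = max -> 1.321835

Answer: Price = V(0,0) = 1.3218


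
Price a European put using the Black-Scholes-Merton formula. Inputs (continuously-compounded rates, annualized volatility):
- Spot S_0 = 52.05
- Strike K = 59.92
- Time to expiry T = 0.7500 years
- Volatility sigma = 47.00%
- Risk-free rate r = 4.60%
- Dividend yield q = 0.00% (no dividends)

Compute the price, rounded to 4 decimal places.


Answer: Price = 12.0799

Derivation:
d1 = (ln(S/K) + (r - q + 0.5*sigma^2) * T) / (sigma * sqrt(T)) = -0.05765652
d2 = d1 - sigma * sqrt(T) = -0.46468846
exp(-rT) = 0.96608834; exp(-qT) = 1.00000000
P = K * exp(-rT) * N(-d2) - S_0 * exp(-qT) * N(-d1)
N(-d1) = 0.52298888; N(-d2) = 0.67892271
P = 59.9200 * 0.96608834 * 0.67892271 - 52.0500 * 1.00000000 * 0.52298888 = 12.0799


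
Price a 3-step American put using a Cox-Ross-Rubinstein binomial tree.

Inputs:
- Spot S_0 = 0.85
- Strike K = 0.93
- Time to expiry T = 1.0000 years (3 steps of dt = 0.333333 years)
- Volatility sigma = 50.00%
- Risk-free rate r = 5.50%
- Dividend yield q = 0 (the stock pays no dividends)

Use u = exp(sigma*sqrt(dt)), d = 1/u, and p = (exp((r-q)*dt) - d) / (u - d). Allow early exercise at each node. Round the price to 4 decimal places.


dt = T/N = 0.333333
u = exp(sigma*sqrt(dt)) = 1.334658; d = 1/u = 0.749256
p = (exp((r-q)*dt) - d) / (u - d) = 0.459935
Discount per step: exp(-r*dt) = 0.981834
Stock lattice S(k, i) with i counting down-moves:
  k=0: S(0,0) = 0.8500
  k=1: S(1,0) = 1.1345; S(1,1) = 0.6369
  k=2: S(2,0) = 1.5141; S(2,1) = 0.8500; S(2,2) = 0.4772
  k=3: S(3,0) = 2.0208; S(3,1) = 1.1345; S(3,2) = 0.6369; S(3,3) = 0.3575
Terminal payoffs V(N, i) = max(K - S_T, 0):
  V(3,0) = 0.000000; V(3,1) = 0.000000; V(3,2) = 0.293133; V(3,3) = 0.572473
Backward induction: V(k, i) = exp(-r*dt) * [p * V(k+1, i) + (1-p) * V(k+1, i+1)]; then take max(V_cont, immediate exercise) for American.
  V(2,0) = exp(-r*dt) * [p*0.000000 + (1-p)*0.000000] = 0.000000; exercise = 0.000000; V(2,0) = max -> 0.000000
  V(2,1) = exp(-r*dt) * [p*0.000000 + (1-p)*0.293133] = 0.155435; exercise = 0.080000; V(2,1) = max -> 0.155435
  V(2,2) = exp(-r*dt) * [p*0.293133 + (1-p)*0.572473] = 0.435929; exercise = 0.452824; V(2,2) = max -> 0.452824
  V(1,0) = exp(-r*dt) * [p*0.000000 + (1-p)*0.155435] = 0.082420; exercise = 0.000000; V(1,0) = max -> 0.082420
  V(1,1) = exp(-r*dt) * [p*0.155435 + (1-p)*0.452824] = 0.310303; exercise = 0.293133; V(1,1) = max -> 0.310303
  V(0,0) = exp(-r*dt) * [p*0.082420 + (1-p)*0.310303] = 0.201759; exercise = 0.080000; V(0,0) = max -> 0.201759

Answer: Price = V(0,0) = 0.2018
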